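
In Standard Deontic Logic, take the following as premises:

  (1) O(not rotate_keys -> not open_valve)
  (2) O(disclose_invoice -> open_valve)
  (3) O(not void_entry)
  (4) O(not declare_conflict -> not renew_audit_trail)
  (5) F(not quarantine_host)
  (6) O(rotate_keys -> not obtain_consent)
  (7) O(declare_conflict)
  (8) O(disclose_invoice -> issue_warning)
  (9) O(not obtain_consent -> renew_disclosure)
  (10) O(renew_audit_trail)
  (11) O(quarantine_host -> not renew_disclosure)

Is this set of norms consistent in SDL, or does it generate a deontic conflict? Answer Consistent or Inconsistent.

Premise 4 is O(not declare_conflict -> not renew_audit_trail), but O(not declare_conflict) is not derivable from the premises, so it does not yield O(not renew_audit_trail).
So O(not renew_audit_trail) is not derivable, and the apparent clash with O(renew_audit_trail) does not arise.
A world satisfying every obligation exists (e.g. declare_conflict=true, disclose_invoice=false, issue_warning=false, obtain_consent=true, open_valve=false, quarantine_host=true, renew_audit_trail=true, renew_disclosure=false, rotate_keys=false, void_entry=false); no atom is both obligatory and forbidden, so the set is consistent.

Consistent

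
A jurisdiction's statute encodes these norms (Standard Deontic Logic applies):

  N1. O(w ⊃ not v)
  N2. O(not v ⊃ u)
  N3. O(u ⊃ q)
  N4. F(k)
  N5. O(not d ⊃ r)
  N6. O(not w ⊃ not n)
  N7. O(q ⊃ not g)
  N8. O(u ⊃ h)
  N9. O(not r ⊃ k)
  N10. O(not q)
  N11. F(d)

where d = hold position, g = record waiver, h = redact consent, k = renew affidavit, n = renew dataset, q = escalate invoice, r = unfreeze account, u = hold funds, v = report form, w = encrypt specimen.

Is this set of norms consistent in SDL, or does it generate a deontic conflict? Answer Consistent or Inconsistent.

Consistent

Premise 9 is O(not r ⊃ k), but O(not r) is not derivable from the premises, so it does not yield O(k).
So O(k) is not derivable, and the apparent clash with O(not k) does not arise.
A world satisfying every obligation exists (e.g. d=false, g=false, h=false, k=false, n=false, q=false, r=true, u=false, v=true, w=false); no atom is both obligatory and forbidden, so the set is consistent.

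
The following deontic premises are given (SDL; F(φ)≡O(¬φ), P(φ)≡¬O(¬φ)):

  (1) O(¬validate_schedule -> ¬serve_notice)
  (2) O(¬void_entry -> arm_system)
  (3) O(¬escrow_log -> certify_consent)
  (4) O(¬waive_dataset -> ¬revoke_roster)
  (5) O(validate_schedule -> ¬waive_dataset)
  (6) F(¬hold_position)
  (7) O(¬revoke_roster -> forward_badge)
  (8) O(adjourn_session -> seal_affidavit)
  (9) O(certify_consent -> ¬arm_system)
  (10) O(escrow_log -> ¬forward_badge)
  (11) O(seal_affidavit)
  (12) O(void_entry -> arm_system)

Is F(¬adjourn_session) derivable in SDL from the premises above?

Premise 8 is O(adjourn_session -> seal_affidavit); even if O(seal_affidavit) held, inferring O(adjourn_session) would be affirming the consequent — invalid.
No other premise forces O(adjourn_session). An ideal world satisfying every premise can still have ¬adjourn_session true, so F(¬adjourn_session) is not derivable.

No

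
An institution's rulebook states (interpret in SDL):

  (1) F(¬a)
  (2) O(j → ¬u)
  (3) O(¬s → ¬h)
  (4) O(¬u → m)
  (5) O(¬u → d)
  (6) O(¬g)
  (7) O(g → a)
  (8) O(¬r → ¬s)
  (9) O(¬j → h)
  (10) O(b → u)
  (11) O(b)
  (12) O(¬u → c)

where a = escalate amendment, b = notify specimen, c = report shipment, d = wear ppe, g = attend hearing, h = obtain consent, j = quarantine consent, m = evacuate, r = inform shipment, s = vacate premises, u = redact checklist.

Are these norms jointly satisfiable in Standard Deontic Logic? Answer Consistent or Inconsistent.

Premise 7 is O(g → a); even if O(a) held, inferring O(g) would be affirming the consequent — invalid.
So O(g) is not derivable, and the apparent clash with O(¬g) does not arise.
A world satisfying every obligation exists (e.g. a=true, b=true, c=false, d=false, g=false, h=true, j=false, m=false, r=true, s=true, u=true); no atom is both obligatory and forbidden, so the set is consistent.

Consistent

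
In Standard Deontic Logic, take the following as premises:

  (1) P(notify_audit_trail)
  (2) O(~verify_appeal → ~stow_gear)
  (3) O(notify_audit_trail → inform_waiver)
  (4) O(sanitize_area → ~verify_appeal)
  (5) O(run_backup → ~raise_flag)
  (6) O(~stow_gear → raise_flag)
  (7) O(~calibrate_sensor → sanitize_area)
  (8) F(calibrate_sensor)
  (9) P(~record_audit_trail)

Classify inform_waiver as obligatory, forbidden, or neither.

Neither

Premise 3 is O(notify_audit_trail → inform_waiver), but O(notify_audit_trail) is not derivable from the premises (the permission P(notify_audit_trail) asserts only ~O(~notify_audit_trail), not O(notify_audit_trail)), so it does not yield O(inform_waiver).
No premise or chain of K-axiom applications forces O(inform_waiver), and none forces O(~inform_waiver). So inform_waiver is neither obligatory nor forbidden under these norms.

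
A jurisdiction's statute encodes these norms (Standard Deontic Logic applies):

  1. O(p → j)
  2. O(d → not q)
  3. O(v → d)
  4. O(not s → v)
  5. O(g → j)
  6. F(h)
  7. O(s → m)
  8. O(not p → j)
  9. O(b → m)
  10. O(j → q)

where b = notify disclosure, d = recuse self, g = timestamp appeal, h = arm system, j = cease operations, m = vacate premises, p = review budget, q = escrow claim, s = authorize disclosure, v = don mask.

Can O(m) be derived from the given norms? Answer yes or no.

Premises 8 and 1 are O(not p → j) and O(p → j); every ideal world satisfies not p or p, so in either case j holds — hence O(j).
Applying K to premise 10 (O(j → q)) and O(j) yields O(q).
Premise 2 is O(d → not q); contrapositively O(q → not d). Since O(q) holds, K gives O(not d).
Premise 3 is O(v → d); contrapositively O(not d → not v). Since O(not d) holds, K gives O(not v).
Premise 4 is O(not s → v); contrapositively O(not v → s). Since O(not v) holds, K gives O(s).
From O(s) and premise 7, O(s → m), we obtain O(m).
Premises 5, 6, 9 do not contribute to this derivation.
So O(m) follows.

Yes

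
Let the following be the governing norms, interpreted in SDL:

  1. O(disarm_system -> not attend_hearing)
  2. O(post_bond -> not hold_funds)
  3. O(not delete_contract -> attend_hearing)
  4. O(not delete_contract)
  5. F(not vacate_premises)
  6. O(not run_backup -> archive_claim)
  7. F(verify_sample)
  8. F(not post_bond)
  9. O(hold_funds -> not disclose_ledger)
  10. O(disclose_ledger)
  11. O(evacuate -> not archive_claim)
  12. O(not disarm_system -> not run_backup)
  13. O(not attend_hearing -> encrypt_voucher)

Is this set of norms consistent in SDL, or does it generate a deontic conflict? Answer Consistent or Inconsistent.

Consistent

Premise 9 is O(hold_funds -> not disclose_ledger), but O(hold_funds) is not derivable from the premises, so it does not yield O(not disclose_ledger).
So O(not disclose_ledger) is not derivable, and the apparent clash with O(disclose_ledger) does not arise.
A world satisfying every obligation exists (e.g. archive_claim=true, attend_hearing=true, delete_contract=false, disarm_system=false, disclose_ledger=true, encrypt_voucher=false, evacuate=false, hold_funds=false, post_bond=true, run_backup=false, vacate_premises=true, verify_sample=false); no atom is both obligatory and forbidden, so the set is consistent.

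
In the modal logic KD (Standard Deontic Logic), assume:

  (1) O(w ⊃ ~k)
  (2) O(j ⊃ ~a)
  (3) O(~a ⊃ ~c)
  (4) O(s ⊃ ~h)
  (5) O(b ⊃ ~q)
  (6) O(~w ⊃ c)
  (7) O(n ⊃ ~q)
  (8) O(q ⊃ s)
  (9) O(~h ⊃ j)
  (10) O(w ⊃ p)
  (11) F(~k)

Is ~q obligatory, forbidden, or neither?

Premise 11 is F(~k), i.e. O(k).
The contrapositive of premise 1 (O(w ⊃ ~k)) is O(k ⊃ ~w), and O(k) is already established, so O(~w).
Premise 6 is O(~w ⊃ c); since O(~w), deontic closure gives O(c).
Premise 3, O(~a ⊃ ~c), contraposes to O(c ⊃ a); with O(c) we get O(a).
Premise 2, O(j ⊃ ~a), contraposes to O(a ⊃ ~j); with O(a) we get O(~j).
Premise 9 is O(~h ⊃ j); contrapositively O(~j ⊃ h). Since O(~j) holds, K gives O(h).
Premise 4 is O(s ⊃ ~h); contrapositively O(h ⊃ ~s). Since O(h) holds, K gives O(~s).
Premise 8 is O(q ⊃ s); contrapositively O(~s ⊃ ~q). Since O(~s) holds, K gives O(~q).
Premises 5, 7, 10 do not contribute to this derivation.
Hence ~q is obligatory.

Obligatory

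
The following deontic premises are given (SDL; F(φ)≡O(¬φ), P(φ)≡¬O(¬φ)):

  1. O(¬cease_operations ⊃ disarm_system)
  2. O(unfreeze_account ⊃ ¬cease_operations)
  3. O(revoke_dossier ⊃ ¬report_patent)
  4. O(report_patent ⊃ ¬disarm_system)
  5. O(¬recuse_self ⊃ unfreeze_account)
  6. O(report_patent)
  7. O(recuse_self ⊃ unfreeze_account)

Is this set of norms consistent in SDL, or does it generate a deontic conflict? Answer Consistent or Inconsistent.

Premises 5 and 7 are O(¬recuse_self ⊃ unfreeze_account) and O(recuse_self ⊃ unfreeze_account); every ideal world satisfies ¬recuse_self or recuse_self, so in either case unfreeze_account holds — hence O(unfreeze_account).
With premise 2, O(unfreeze_account ⊃ ¬cease_operations), the K-axiom yields O(¬cease_operations).
Applying K to premise 1 (O(¬cease_operations ⊃ disarm_system)) and O(¬cease_operations) yields O(disarm_system).
Premise 4 is O(report_patent ⊃ ¬disarm_system); contrapositively O(disarm_system ⊃ ¬report_patent). Since O(disarm_system) holds, K gives O(¬report_patent).
But premise 6 directly asserts O(report_patent).
We now have both O(¬report_patent) and O(report_patent) — report_patent is simultaneously obligatory and forbidden, violating the D-axiom.

Inconsistent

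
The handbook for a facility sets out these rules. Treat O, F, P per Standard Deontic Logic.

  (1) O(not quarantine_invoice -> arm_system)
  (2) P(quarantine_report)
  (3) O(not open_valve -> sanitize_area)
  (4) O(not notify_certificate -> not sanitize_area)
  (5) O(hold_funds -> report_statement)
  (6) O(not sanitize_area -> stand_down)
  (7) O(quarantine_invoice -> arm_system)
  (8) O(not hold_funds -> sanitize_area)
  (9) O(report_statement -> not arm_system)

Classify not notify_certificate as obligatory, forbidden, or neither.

Premises 7 and 1 are O(quarantine_invoice -> arm_system) and O(not quarantine_invoice -> arm_system); every ideal world satisfies quarantine_invoice or not quarantine_invoice, so in either case arm_system holds — hence O(arm_system).
Premise 9, O(report_statement -> not arm_system), contraposes to O(arm_system -> not report_statement); with O(arm_system) we get O(not report_statement).
Premise 5, O(hold_funds -> report_statement), contraposes to O(not report_statement -> not hold_funds); with O(not report_statement) we get O(not hold_funds).
From O(not hold_funds) and premise 8, O(not hold_funds -> sanitize_area), we obtain O(sanitize_area).
The contrapositive of premise 4 (O(not notify_certificate -> not sanitize_area)) is O(sanitize_area -> notify_certificate), and O(sanitize_area) is already established, so O(notify_certificate).
Premises 2, 3, 6 do not contribute to this derivation.
Thus O(notify_certificate), which is F(not notify_certificate): not notify_certificate is forbidden.

Forbidden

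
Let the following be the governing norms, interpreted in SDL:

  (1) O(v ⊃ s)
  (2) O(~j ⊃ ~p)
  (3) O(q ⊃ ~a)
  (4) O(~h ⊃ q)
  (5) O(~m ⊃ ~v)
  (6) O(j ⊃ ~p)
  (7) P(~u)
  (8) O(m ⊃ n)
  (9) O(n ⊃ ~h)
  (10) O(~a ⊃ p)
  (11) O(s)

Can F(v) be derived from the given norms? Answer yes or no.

Premises 2 and 6 are O(~j ⊃ ~p) and O(j ⊃ ~p); every ideal world satisfies ~j or j, so in either case ~p holds — hence O(~p).
The contrapositive of premise 10 (O(~a ⊃ p)) is O(~p ⊃ a), and O(~p) is already established, so O(a).
Premise 3 is O(q ⊃ ~a); contrapositively O(a ⊃ ~q). Since O(a) holds, K gives O(~q).
The contrapositive of premise 4 (O(~h ⊃ q)) is O(~q ⊃ h), and O(~q) is already established, so O(h).
Premise 9, O(n ⊃ ~h), contraposes to O(h ⊃ ~n); with O(h) we get O(~n).
Premise 8, O(m ⊃ n), contraposes to O(~n ⊃ ~m); with O(~n) we get O(~m).
With premise 5, O(~m ⊃ ~v), the K-axiom yields O(~v).
Premises 1, 7, 11 do not contribute to this derivation.
So O(~v) holds, i.e. F(v). The claim follows.

Yes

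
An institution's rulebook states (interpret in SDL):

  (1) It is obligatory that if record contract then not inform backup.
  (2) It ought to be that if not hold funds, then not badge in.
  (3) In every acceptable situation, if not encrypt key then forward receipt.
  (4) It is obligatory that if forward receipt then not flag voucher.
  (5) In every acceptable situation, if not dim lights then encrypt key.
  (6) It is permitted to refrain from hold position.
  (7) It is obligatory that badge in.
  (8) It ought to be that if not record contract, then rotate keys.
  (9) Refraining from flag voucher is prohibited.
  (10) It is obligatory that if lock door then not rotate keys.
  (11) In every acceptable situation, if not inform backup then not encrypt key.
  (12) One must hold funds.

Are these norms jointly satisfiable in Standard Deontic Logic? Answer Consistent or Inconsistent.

Consistent

Premise 2 is O(¬hold_funds → ¬badge_in), but O(¬hold_funds) is not derivable from the premises, so it does not yield O(¬badge_in).
So O(¬badge_in) is not derivable, and the apparent clash with O(badge_in) does not arise.
A world satisfying every obligation exists (e.g. badge_in=true, dim_lights=false, encrypt_key=true, flag_voucher=true, forward_receipt=false, hold_funds=true, hold_position=false, inform_backup=true, lock_door=false, record_contract=false, rotate_keys=true); no atom is both obligatory and forbidden, so the set is consistent.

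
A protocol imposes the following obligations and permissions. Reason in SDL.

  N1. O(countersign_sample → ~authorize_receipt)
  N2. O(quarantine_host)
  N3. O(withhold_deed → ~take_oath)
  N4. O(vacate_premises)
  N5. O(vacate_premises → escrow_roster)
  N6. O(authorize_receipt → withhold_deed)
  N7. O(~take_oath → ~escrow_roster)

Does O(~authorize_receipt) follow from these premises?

Yes

From premise 4 we have O(vacate_premises).
Applying K to premise 5 (O(vacate_premises → escrow_roster)) and O(vacate_premises) yields O(escrow_roster).
Premise 7, O(~take_oath → ~escrow_roster), contraposes to O(escrow_roster → take_oath); with O(escrow_roster) we get O(take_oath).
Premise 3, O(withhold_deed → ~take_oath), contraposes to O(take_oath → ~withhold_deed); with O(take_oath) we get O(~withhold_deed).
The contrapositive of premise 6 (O(authorize_receipt → withhold_deed)) is O(~withhold_deed → ~authorize_receipt), and O(~withhold_deed) is already established, so O(~authorize_receipt).
Premises 1, 2 do not contribute to this derivation.
So O(~authorize_receipt) follows.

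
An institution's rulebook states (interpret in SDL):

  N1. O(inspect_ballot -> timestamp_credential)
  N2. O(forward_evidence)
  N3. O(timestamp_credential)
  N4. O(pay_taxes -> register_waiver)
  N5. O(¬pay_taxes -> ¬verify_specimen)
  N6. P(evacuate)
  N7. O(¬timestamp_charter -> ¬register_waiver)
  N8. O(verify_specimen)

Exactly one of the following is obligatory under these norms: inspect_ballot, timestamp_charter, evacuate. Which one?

Premise 8 gives O(verify_specimen).
The contrapositive of premise 5 (O(¬pay_taxes -> ¬verify_specimen)) is O(verify_specimen -> pay_taxes), and O(verify_specimen) is already established, so O(pay_taxes).
Premise 4 is O(pay_taxes -> register_waiver); since O(pay_taxes), deontic closure gives O(register_waiver).
Premise 7, O(¬timestamp_charter -> ¬register_waiver), contraposes to O(register_waiver -> timestamp_charter); with O(register_waiver) we get O(timestamp_charter).
So O(timestamp_charter) holds — timestamp_charter is obligatory. None of the other listed options is made obligatory by any chain of premises.

timestamp_charter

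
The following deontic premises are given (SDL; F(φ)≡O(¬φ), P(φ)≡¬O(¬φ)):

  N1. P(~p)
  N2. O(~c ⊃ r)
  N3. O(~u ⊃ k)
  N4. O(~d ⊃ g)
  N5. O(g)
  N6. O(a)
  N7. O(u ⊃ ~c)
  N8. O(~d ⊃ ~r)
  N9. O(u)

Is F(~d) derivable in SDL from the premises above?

Yes

Premise 9 states O(u) outright.
With premise 7, O(u ⊃ ~c), the K-axiom yields O(~c).
Applying K to premise 2 (O(~c ⊃ r)) and O(~c) yields O(r).
Premise 8, O(~d ⊃ ~r), contraposes to O(r ⊃ d); with O(r) we get O(d).
Premises 1, 3, 4, 5, 6 do not contribute to this derivation.
So O(d) holds, i.e. F(~d). The claim follows.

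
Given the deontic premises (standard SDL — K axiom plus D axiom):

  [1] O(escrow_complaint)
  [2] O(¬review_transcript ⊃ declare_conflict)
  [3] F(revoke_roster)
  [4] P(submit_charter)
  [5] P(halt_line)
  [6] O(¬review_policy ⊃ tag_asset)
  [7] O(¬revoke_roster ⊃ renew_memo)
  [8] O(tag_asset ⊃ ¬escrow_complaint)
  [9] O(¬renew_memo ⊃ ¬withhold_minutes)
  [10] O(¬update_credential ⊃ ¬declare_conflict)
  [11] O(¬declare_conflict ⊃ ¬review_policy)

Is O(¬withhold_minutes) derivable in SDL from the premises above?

No

Premise 9 is O(¬renew_memo ⊃ ¬withhold_minutes), but O(¬renew_memo) is not derivable from the premises, so it does not yield O(¬withhold_minutes).
No other premise forces O(¬withhold_minutes). An ideal world satisfying every premise can still have ¬withhold_minutes false, so O(¬withhold_minutes) is not derivable.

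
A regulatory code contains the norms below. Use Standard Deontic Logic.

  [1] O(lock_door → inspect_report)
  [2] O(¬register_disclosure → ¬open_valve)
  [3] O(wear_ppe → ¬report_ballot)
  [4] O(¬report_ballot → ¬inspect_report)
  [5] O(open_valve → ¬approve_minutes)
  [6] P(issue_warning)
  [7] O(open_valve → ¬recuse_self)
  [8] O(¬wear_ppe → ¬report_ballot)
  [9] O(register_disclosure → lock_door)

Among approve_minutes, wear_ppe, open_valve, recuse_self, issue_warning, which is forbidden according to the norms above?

Premises 8 and 3 cover both cases: O(¬wear_ppe → ¬report_ballot) and O(wear_ppe → ¬report_ballot). Since ¬wear_ppe ∨ wear_ppe is a tautology, O(¬report_ballot) follows.
With premise 4, O(¬report_ballot → ¬inspect_report), the K-axiom yields O(¬inspect_report).
Premise 1 is O(lock_door → inspect_report); contrapositively O(¬inspect_report → ¬lock_door). Since O(¬inspect_report) holds, K gives O(¬lock_door).
The contrapositive of premise 9 (O(register_disclosure → lock_door)) is O(¬lock_door → ¬register_disclosure), and O(¬lock_door) is already established, so O(¬register_disclosure).
With premise 2, O(¬register_disclosure → ¬open_valve), the K-axiom yields O(¬open_valve).
So O(¬open_valve) holds, i.e. open_valve is forbidden. None of the other listed options is forbidden under the premises.

open_valve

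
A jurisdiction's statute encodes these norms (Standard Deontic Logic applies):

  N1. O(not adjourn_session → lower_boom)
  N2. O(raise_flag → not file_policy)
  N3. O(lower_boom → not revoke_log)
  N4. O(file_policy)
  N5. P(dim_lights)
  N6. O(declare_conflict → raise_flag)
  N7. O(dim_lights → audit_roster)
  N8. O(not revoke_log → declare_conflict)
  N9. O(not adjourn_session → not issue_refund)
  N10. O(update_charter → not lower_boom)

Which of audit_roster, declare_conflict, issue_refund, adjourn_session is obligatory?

adjourn_session

Premise 4 states O(file_policy) outright.
Premise 2, O(raise_flag → not file_policy), contraposes to O(file_policy → not raise_flag); with O(file_policy) we get O(not raise_flag).
The contrapositive of premise 6 (O(declare_conflict → raise_flag)) is O(not raise_flag → not declare_conflict), and O(not raise_flag) is already established, so O(not declare_conflict).
Premise 8, O(not revoke_log → declare_conflict), contraposes to O(not declare_conflict → revoke_log); with O(not declare_conflict) we get O(revoke_log).
Premise 3 is O(lower_boom → not revoke_log); contrapositively O(revoke_log → not lower_boom). Since O(revoke_log) holds, K gives O(not lower_boom).
Premise 1, O(not adjourn_session → lower_boom), contraposes to O(not lower_boom → adjourn_session); with O(not lower_boom) we get O(adjourn_session).
So O(adjourn_session) holds — adjourn_session is obligatory. None of the other listed options is made obligatory by any chain of premises.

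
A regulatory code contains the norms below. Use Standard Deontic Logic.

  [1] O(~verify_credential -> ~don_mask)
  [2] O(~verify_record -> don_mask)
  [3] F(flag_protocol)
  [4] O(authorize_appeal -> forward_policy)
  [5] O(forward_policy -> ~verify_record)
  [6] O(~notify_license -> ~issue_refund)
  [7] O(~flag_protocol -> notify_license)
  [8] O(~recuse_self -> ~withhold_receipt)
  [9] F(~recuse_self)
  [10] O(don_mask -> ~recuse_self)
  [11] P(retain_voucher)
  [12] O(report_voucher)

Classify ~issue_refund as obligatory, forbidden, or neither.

Premise 6 is O(~notify_license -> ~issue_refund), but O(~notify_license) is not derivable from the premises, so it does not yield O(~issue_refund).
No premise or chain of K-axiom applications forces O(~issue_refund), and none forces O(issue_refund). So ~issue_refund is neither obligatory nor forbidden under these norms.

Neither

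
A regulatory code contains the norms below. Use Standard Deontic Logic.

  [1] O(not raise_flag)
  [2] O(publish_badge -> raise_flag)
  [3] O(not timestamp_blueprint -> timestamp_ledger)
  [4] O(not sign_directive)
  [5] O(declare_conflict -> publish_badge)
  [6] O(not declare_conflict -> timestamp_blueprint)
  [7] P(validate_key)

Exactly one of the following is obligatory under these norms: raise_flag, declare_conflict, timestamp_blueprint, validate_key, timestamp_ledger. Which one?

Premise 1 states O(not raise_flag) outright.
Premise 2 is O(publish_badge -> raise_flag); contrapositively O(not raise_flag -> not publish_badge). Since O(not raise_flag) holds, K gives O(not publish_badge).
Premise 5, O(declare_conflict -> publish_badge), contraposes to O(not publish_badge -> not declare_conflict); with O(not publish_badge) we get O(not declare_conflict).
Premise 6 is O(not declare_conflict -> timestamp_blueprint); since O(not declare_conflict), deontic closure gives O(timestamp_blueprint).
So O(timestamp_blueprint) holds — timestamp_blueprint is obligatory. None of the other listed options is made obligatory by any chain of premises.

timestamp_blueprint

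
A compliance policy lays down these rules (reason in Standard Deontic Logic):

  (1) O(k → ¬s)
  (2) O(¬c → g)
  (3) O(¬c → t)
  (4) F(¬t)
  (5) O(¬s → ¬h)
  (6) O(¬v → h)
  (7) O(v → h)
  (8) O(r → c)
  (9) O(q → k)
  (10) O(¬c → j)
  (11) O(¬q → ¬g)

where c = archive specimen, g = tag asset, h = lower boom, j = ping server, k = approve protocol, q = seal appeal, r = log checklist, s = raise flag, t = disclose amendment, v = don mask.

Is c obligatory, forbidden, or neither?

Premises 7 and 6 are O(v → h) and O(¬v → h); every ideal world satisfies v or ¬v, so in either case h holds — hence O(h).
Premise 5 is O(¬s → ¬h); contrapositively O(h → s). Since O(h) holds, K gives O(s).
Premise 1, O(k → ¬s), contraposes to O(s → ¬k); with O(s) we get O(¬k).
Premise 9 is O(q → k); contrapositively O(¬k → ¬q). Since O(¬k) holds, K gives O(¬q).
Applying K to premise 11 (O(¬q → ¬g)) and O(¬q) yields O(¬g).
The contrapositive of premise 2 (O(¬c → g)) is O(¬g → c), and O(¬g) is already established, so O(c).
Premises 3, 4, 8, 10 do not contribute to this derivation.
Hence c is obligatory.

Obligatory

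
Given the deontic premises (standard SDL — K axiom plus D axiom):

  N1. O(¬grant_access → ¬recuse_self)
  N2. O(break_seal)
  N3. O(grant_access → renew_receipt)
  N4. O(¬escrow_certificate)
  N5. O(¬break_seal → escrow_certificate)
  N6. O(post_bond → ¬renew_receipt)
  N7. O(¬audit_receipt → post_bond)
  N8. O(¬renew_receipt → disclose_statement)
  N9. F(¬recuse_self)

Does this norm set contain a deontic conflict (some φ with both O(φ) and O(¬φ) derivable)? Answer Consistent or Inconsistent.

Premise 5 is O(¬break_seal → escrow_certificate), but O(¬break_seal) is not derivable from the premises, so it does not yield O(escrow_certificate).
So O(escrow_certificate) is not derivable, and the apparent clash with O(¬escrow_certificate) does not arise.
A world satisfying every obligation exists (e.g. audit_receipt=true, break_seal=true, disclose_statement=false, escrow_certificate=false, grant_access=true, post_bond=false, recuse_self=true, renew_receipt=true); no atom is both obligatory and forbidden, so the set is consistent.

Consistent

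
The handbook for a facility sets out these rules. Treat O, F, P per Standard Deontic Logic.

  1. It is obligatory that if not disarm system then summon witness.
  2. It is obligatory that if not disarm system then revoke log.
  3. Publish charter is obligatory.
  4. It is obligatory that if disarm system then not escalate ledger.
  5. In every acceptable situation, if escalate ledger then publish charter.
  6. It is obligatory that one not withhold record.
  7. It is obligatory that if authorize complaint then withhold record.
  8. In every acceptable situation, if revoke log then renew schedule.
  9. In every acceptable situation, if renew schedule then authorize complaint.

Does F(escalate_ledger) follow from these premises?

From premise 6 we have O(¬withhold_record).
Premise 7, O(authorize_complaint → withhold_record), contraposes to O(¬withhold_record → ¬authorize_complaint); with O(¬withhold_record) we get O(¬authorize_complaint).
The contrapositive of premise 9 (O(renew_schedule → authorize_complaint)) is O(¬authorize_complaint → ¬renew_schedule), and O(¬authorize_complaint) is already established, so O(¬renew_schedule).
Premise 8, O(revoke_log → renew_schedule), contraposes to O(¬renew_schedule → ¬revoke_log); with O(¬renew_schedule) we get O(¬revoke_log).
Premise 2 is O(¬disarm_system → revoke_log); contrapositively O(¬revoke_log → disarm_system). Since O(¬revoke_log) holds, K gives O(disarm_system).
Applying K to premise 4 (O(disarm_system → ¬escalate_ledger)) and O(disarm_system) yields O(¬escalate_ledger).
Premises 1, 3, 5 do not contribute to this derivation.
So O(¬escalate_ledger) holds, i.e. F(escalate_ledger). The claim follows.

Yes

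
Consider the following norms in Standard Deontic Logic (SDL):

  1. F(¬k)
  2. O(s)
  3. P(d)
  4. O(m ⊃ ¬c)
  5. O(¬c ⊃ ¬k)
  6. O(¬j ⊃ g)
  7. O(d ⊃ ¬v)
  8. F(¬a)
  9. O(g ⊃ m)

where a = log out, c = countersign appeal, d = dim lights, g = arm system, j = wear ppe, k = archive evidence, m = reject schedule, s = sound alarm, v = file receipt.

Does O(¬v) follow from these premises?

Premise 7 is O(d ⊃ ¬v), but O(d) is not derivable from the premises (the permission P(d) asserts only ¬O(¬d), not O(d)), so it does not yield O(¬v).
No other premise forces O(¬v). An ideal world satisfying every premise can still have ¬v false, so O(¬v) is not derivable.

No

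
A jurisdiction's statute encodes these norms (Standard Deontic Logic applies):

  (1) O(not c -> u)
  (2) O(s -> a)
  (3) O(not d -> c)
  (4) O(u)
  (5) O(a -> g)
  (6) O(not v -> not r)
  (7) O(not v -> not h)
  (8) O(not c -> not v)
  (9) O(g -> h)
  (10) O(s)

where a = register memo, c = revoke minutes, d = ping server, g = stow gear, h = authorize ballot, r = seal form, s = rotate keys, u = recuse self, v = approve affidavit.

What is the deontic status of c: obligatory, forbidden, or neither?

Obligatory

From premise 10 we have O(s).
Applying K to premise 2 (O(s -> a)) and O(s) yields O(a).
With premise 5, O(a -> g), the K-axiom yields O(g).
With premise 9, O(g -> h), the K-axiom yields O(h).
The contrapositive of premise 7 (O(not v -> not h)) is O(h -> v), and O(h) is already established, so O(v).
Premise 8 is O(not c -> not v); contrapositively O(v -> c). Since O(v) holds, K gives O(c).
Premises 1, 3, 4, 6 do not contribute to this derivation.
Hence c is obligatory.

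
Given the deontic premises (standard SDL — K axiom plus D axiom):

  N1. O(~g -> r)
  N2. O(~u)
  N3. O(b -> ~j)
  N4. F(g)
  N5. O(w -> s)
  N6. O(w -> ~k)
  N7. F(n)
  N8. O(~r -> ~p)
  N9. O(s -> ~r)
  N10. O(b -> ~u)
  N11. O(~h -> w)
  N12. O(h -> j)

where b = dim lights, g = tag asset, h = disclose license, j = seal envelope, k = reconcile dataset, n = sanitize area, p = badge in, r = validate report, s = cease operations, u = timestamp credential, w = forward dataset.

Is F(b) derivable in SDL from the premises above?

F(g) at premise 4 means O(~g).
From O(~g) and premise 1, O(~g -> r), we obtain O(r).
Premise 9 is O(s -> ~r); contrapositively O(r -> ~s). Since O(r) holds, K gives O(~s).
The contrapositive of premise 5 (O(w -> s)) is O(~s -> ~w), and O(~s) is already established, so O(~w).
The contrapositive of premise 11 (O(~h -> w)) is O(~w -> h), and O(~w) is already established, so O(h).
Premise 12 is O(h -> j); since O(h), deontic closure gives O(j).
Premise 3, O(b -> ~j), contraposes to O(j -> ~b); with O(j) we get O(~b).
Premises 2, 6, 7, 8, 10 do not contribute to this derivation.
So O(~b) holds, i.e. F(b). The claim follows.

Yes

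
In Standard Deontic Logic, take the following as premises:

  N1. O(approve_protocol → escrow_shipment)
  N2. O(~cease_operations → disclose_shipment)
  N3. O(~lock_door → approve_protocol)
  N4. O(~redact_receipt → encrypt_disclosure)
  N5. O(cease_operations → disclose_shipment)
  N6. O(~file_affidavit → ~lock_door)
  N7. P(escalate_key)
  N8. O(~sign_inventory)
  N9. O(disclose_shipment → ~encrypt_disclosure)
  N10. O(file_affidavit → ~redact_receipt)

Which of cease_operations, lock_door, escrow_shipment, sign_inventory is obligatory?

Premises 5 and 2 cover both cases: O(cease_operations → disclose_shipment) and O(~cease_operations → disclose_shipment). Since cease_operations ∨ ~cease_operations is a tautology, O(disclose_shipment) follows.
From O(disclose_shipment) and premise 9, O(disclose_shipment → ~encrypt_disclosure), we obtain O(~encrypt_disclosure).
Premise 4, O(~redact_receipt → encrypt_disclosure), contraposes to O(~encrypt_disclosure → redact_receipt); with O(~encrypt_disclosure) we get O(redact_receipt).
The contrapositive of premise 10 (O(file_affidavit → ~redact_receipt)) is O(redact_receipt → ~file_affidavit), and O(redact_receipt) is already established, so O(~file_affidavit).
Applying K to premise 6 (O(~file_affidavit → ~lock_door)) and O(~file_affidavit) yields O(~lock_door).
From O(~lock_door) and premise 3, O(~lock_door → approve_protocol), we obtain O(approve_protocol).
Applying K to premise 1 (O(approve_protocol → escrow_shipment)) and O(approve_protocol) yields O(escrow_shipment).
So O(escrow_shipment) holds — escrow_shipment is obligatory. None of the other listed options is made obligatory by any chain of premises.

escrow_shipment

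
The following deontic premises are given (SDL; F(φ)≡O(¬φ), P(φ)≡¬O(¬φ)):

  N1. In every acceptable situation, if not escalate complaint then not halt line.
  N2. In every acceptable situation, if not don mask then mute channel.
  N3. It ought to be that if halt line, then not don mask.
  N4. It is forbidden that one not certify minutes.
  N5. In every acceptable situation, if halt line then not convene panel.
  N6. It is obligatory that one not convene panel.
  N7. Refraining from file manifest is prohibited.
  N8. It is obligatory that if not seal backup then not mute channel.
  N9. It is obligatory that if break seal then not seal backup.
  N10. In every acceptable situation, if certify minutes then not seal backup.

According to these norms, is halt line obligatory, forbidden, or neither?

Premise 4 is F(¬certify_minutes), i.e. O(certify_minutes).
With premise 10, O(certify_minutes → ¬seal_backup), the K-axiom yields O(¬seal_backup).
Applying K to premise 8 (O(¬seal_backup → ¬mute_channel)) and O(¬seal_backup) yields O(¬mute_channel).
The contrapositive of premise 2 (O(¬don_mask → mute_channel)) is O(¬mute_channel → don_mask), and O(¬mute_channel) is already established, so O(don_mask).
The contrapositive of premise 3 (O(halt_line → ¬don_mask)) is O(don_mask → ¬halt_line), and O(don_mask) is already established, so O(¬halt_line).
Premises 1, 5, 6, 7, 9 do not contribute to this derivation.
Thus O(¬halt_line), which is F(halt_line): halt_line is forbidden.

Forbidden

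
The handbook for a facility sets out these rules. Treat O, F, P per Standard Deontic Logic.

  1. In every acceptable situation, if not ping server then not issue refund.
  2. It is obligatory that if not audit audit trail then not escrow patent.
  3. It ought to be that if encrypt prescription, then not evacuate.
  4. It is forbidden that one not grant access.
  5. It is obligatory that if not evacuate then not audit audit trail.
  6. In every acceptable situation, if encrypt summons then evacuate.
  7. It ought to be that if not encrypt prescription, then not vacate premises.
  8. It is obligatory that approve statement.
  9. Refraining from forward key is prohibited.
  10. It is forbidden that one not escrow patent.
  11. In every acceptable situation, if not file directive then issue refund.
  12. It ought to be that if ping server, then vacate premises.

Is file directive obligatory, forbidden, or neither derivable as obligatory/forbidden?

Obligatory

F(¬escrow_patent) at premise 10 means O(escrow_patent).
The contrapositive of premise 2 (O(¬audit_audit_trail → ¬escrow_patent)) is O(escrow_patent → audit_audit_trail), and O(escrow_patent) is already established, so O(audit_audit_trail).
The contrapositive of premise 5 (O(¬evacuate → ¬audit_audit_trail)) is O(audit_audit_trail → evacuate), and O(audit_audit_trail) is already established, so O(evacuate).
Premise 3, O(encrypt_prescription → ¬evacuate), contraposes to O(evacuate → ¬encrypt_prescription); with O(evacuate) we get O(¬encrypt_prescription).
Applying K to premise 7 (O(¬encrypt_prescription → ¬vacate_premises)) and O(¬encrypt_prescription) yields O(¬vacate_premises).
Premise 12 is O(ping_server → vacate_premises); contrapositively O(¬vacate_premises → ¬ping_server). Since O(¬vacate_premises) holds, K gives O(¬ping_server).
From O(¬ping_server) and premise 1, O(¬ping_server → ¬issue_refund), we obtain O(¬issue_refund).
Premise 11, O(¬file_directive → issue_refund), contraposes to O(¬issue_refund → file_directive); with O(¬issue_refund) we get O(file_directive).
Premises 4, 6, 8, 9 do not contribute to this derivation.
Hence file_directive is obligatory.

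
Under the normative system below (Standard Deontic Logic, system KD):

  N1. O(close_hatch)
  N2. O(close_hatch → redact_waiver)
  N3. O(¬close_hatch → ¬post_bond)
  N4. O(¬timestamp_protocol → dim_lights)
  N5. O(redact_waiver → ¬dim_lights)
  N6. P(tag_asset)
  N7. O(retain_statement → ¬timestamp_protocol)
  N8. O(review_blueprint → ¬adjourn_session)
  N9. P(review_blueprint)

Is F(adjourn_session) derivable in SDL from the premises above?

Premise 8 is O(review_blueprint → ¬adjourn_session), but O(review_blueprint) is not derivable from the premises (the permission P(review_blueprint) asserts only ¬O(¬review_blueprint), not O(review_blueprint)), so it does not yield O(¬adjourn_session).
No other premise forces O(¬adjourn_session). An ideal world satisfying every premise can still have adjourn_session true, so F(adjourn_session) is not derivable.

No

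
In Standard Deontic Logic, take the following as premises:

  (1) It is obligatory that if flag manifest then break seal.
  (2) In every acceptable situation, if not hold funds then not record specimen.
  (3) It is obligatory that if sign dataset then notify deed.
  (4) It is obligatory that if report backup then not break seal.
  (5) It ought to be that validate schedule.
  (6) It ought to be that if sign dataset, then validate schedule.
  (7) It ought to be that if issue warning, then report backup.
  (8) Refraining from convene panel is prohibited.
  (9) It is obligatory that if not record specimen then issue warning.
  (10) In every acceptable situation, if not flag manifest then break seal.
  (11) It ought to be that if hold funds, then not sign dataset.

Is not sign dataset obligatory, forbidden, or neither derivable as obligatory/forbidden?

Premises 10 and 1 are O(¬flag_manifest → break_seal) and O(flag_manifest → break_seal); every ideal world satisfies ¬flag_manifest or flag_manifest, so in either case break_seal holds — hence O(break_seal).
Premise 4, O(report_backup → ¬break_seal), contraposes to O(break_seal → ¬report_backup); with O(break_seal) we get O(¬report_backup).
Premise 7, O(issue_warning → report_backup), contraposes to O(¬report_backup → ¬issue_warning); with O(¬report_backup) we get O(¬issue_warning).
Premise 9, O(¬record_specimen → issue_warning), contraposes to O(¬issue_warning → record_specimen); with O(¬issue_warning) we get O(record_specimen).
Premise 2, O(¬hold_funds → ¬record_specimen), contraposes to O(record_specimen → hold_funds); with O(record_specimen) we get O(hold_funds).
Premise 11 is O(hold_funds → ¬sign_dataset); since O(hold_funds), deontic closure gives O(¬sign_dataset).
Premises 3, 5, 6, 8 do not contribute to this derivation.
Hence ¬sign_dataset is obligatory.

Obligatory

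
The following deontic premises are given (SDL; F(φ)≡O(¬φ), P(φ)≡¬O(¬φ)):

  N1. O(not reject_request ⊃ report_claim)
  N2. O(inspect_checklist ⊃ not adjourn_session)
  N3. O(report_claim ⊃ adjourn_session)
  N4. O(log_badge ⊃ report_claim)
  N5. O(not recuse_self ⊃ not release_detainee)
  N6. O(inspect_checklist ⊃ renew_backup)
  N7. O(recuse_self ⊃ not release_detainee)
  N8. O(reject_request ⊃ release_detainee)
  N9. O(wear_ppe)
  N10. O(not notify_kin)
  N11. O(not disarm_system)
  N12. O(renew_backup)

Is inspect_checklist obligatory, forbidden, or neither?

Forbidden

Premises 5 and 7 are O(not recuse_self ⊃ not release_detainee) and O(recuse_self ⊃ not release_detainee); every ideal world satisfies not recuse_self or recuse_self, so in either case not release_detainee holds — hence O(not release_detainee).
Premise 8 is O(reject_request ⊃ release_detainee); contrapositively O(not release_detainee ⊃ not reject_request). Since O(not release_detainee) holds, K gives O(not reject_request).
With premise 1, O(not reject_request ⊃ report_claim), the K-axiom yields O(report_claim).
From O(report_claim) and premise 3, O(report_claim ⊃ adjourn_session), we obtain O(adjourn_session).
Premise 2, O(inspect_checklist ⊃ not adjourn_session), contraposes to O(adjourn_session ⊃ not inspect_checklist); with O(adjourn_session) we get O(not inspect_checklist).
Premises 4, 6, 9, 10, 11, 12 do not contribute to this derivation.
Thus O(not inspect_checklist), which is F(inspect_checklist): inspect_checklist is forbidden.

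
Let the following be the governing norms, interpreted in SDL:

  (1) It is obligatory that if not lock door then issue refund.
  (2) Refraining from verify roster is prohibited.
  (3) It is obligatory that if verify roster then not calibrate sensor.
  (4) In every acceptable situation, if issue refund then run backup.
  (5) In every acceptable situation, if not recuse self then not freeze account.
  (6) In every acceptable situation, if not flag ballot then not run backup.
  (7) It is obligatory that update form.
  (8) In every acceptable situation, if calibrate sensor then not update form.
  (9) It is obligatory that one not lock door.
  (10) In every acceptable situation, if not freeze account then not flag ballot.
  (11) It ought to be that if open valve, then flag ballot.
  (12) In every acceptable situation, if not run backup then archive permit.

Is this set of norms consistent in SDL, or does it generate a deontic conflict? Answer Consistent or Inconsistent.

Premise 8 is O(calibrate_sensor → ¬update_form), but O(calibrate_sensor) is not derivable from the premises, so it does not yield O(¬update_form).
So O(¬update_form) is not derivable, and the apparent clash with O(update_form) does not arise.
A world satisfying every obligation exists (e.g. archive_permit=false, calibrate_sensor=false, flag_ballot=true, freeze_account=true, issue_refund=true, lock_door=false, open_valve=false, recuse_self=true, run_backup=true, update_form=true, verify_roster=true); no atom is both obligatory and forbidden, so the set is consistent.

Consistent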